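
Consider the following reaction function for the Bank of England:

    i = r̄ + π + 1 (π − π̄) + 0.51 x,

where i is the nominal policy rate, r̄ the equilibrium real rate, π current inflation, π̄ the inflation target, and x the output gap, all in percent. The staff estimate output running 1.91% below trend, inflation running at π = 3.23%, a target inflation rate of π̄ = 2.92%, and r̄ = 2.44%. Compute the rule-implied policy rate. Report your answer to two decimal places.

5.01%

Output 1.91% below potential → x = -1.91.
i = 2.44 + 3.23 + 1 × (3.23 − 2.92) + 0.51 × (-1.91)
   = 2.44 + 3.23 + 0.31 − 0.9741 = 5.01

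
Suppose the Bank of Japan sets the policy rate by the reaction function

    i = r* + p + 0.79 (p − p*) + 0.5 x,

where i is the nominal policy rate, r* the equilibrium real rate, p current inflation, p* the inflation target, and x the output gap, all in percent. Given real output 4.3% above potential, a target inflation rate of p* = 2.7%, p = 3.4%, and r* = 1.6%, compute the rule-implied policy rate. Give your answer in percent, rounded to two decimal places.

Output 4.3% above potential → x = 4.3.
i = 1.6 + 3.4 + 0.79 × (3.4 − 2.7) + 0.5 × 4.3
   = 1.6 + 3.4 + 0.553 + 2.15 = 7.70

7.70%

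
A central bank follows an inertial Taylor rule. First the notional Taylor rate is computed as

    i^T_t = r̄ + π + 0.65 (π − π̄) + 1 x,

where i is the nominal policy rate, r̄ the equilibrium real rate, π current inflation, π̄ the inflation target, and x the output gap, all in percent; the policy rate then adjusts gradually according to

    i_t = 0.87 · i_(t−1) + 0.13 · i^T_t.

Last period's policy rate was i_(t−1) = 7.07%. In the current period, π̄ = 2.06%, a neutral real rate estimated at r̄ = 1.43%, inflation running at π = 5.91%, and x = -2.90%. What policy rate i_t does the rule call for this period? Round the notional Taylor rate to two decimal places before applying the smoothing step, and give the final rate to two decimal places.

7.05%

i^T_t = 1.43 + 5.91 + 0.65 × (5.91 − 2.06) + 1 × (-2.90)
   = 1.43 + 5.91 + 2.5025 − 2.9 = 6.94
i_t = 0.87 × 7.07 + 0.13 × 6.94 = 6.1509 + 0.9022 = 7.05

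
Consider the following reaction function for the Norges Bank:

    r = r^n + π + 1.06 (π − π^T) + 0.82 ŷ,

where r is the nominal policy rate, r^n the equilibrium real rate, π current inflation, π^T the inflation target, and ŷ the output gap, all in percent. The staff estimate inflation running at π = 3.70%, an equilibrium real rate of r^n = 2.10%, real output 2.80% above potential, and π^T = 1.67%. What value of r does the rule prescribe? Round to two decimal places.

10.25%

Output 2.80% above potential → ŷ = 2.80.
r = 2.10 + 3.70 + 1.06 × (3.70 − 1.67) + 0.82 × 2.80
   = 2.10 + 3.7 + 2.1518 + 2.296 = 10.25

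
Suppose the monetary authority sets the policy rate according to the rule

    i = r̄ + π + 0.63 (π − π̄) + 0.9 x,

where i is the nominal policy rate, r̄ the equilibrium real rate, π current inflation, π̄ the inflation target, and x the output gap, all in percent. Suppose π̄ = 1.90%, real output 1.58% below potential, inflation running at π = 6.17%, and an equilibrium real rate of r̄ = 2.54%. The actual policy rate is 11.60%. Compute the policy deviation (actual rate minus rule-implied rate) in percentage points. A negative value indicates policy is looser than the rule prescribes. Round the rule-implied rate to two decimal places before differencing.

Output 1.58% below potential → x = -1.58.
i = 2.54 + 6.17 + 0.63 × (6.17 − 1.90) + 0.9 × (-1.58)
   = 2.54 + 6.17 + 2.6901 − 1.422 = 9.98
Deviation = 11.60 − 9.98 = 1.62 pp.

1.62 pp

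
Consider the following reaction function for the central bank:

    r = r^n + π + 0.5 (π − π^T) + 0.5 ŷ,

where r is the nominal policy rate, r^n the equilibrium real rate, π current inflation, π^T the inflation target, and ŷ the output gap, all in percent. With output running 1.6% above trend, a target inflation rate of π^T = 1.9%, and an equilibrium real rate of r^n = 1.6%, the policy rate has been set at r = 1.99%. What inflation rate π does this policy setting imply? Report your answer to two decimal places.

Output 1.6% above potential → ŷ = 1.6.
Collecting π: r = r^n + (1 + 0.5) π − 0.5 π^T + 0.5 ŷ
1.5 π = 1.99 − 1.6 + 0.5 × 1.9 − 0.5 × 1.6 = 0.54
π = 0.54 / 1.5 = 0.36

0.36%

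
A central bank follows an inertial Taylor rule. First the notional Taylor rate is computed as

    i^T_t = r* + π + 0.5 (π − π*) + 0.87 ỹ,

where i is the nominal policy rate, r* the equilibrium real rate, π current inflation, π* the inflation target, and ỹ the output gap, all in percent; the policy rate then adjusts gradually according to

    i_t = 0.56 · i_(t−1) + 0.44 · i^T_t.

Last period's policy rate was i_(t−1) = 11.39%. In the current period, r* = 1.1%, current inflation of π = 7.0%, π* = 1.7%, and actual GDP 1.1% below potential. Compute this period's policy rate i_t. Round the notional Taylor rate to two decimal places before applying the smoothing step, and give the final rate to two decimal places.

Output 1.1% below potential → ỹ = -1.1.
i^T_t = 1.1 + 7.0 + 0.5 × (7.0 − 1.7) + 0.87 × (-1.1)
   = 1.1 + 7 + 2.65 − 0.957 = 9.79
i_t = 0.56 × 11.39 + 0.44 × 9.79 = 6.3784 + 4.3076 = 10.69

10.69%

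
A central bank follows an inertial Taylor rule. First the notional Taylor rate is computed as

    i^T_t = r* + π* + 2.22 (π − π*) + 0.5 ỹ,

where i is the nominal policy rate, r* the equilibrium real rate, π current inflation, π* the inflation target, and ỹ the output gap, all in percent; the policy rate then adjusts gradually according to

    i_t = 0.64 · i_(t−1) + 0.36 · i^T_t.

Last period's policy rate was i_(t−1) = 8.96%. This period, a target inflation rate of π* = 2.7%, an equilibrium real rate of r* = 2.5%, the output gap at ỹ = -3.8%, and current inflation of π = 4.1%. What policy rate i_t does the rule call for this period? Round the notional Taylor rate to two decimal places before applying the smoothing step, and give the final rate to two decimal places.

8.04%

i^T_t = 2.5 + 2.7 + 2.22 × (4.1 − 2.7) + 0.5 × (-3.8)
   = 2.5 + 2.7 + 3.108 − 1.9 = 6.41
i_t = 0.64 × 8.96 + 0.36 × 6.41 = 5.7344 + 2.3076 = 8.04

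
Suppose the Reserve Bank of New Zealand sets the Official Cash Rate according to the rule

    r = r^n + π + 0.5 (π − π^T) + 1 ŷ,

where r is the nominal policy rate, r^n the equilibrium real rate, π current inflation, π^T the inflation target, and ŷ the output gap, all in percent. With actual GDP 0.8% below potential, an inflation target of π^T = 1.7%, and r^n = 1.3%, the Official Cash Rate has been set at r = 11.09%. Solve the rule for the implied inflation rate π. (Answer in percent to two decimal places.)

Output 0.8% below potential → ŷ = -0.8.
Collecting π: r = r^n + (1 + 0.5) π − 0.5 π^T + 1 ŷ
1.5 π = 11.09 − 1.3 + 0.5 × 1.7 − 1 × (-0.8) = 11.44
π = 11.44 / 1.5 = 7.63

7.63%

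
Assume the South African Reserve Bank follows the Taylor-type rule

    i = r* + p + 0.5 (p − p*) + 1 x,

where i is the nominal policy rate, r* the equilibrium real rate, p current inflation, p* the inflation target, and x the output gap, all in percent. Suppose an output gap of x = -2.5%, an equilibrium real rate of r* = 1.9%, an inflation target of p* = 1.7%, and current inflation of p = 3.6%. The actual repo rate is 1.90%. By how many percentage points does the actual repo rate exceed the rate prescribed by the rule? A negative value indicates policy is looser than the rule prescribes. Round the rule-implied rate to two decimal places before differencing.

i = 1.9 + 3.6 + 0.5 × (3.6 − 1.7) + 1 × (-2.5)
   = 1.9 + 3.6 + 0.95 − 2.5 = 3.95
Deviation = 1.90 − 3.95 = -2.05 pp.

-2.05 pp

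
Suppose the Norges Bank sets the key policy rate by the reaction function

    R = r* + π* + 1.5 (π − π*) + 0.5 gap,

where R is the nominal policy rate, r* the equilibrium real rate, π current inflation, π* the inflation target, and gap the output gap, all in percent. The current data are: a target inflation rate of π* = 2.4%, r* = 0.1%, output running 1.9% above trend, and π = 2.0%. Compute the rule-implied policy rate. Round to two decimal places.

2.85%

Output 1.9% above potential → gap = 1.9.
R = 0.1 + 2.4 + 1.5 × (2.0 − 2.4) + 0.5 × 1.9
   = 0.1 + 2.4 − 0.6 + 0.95 = 2.85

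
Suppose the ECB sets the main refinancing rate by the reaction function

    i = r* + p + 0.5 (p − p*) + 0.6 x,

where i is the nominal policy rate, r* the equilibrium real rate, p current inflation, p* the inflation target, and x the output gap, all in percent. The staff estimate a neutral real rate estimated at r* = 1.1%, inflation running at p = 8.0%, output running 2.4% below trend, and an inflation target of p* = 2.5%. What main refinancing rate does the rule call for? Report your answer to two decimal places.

10.41%

Output 2.4% below potential → x = -2.4.
i = 1.1 + 8.0 + 0.5 × (8.0 − 2.5) + 0.6 × (-2.4)
   = 1.1 + 8 + 2.75 − 1.44 = 10.41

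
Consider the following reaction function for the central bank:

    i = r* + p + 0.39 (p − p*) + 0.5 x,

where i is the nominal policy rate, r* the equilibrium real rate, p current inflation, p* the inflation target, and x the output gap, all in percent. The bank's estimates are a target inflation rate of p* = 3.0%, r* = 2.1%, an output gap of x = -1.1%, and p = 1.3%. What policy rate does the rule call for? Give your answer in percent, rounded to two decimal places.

2.19%

i = 2.1 + 1.3 + 0.39 × (1.3 − 3.0) + 0.5 × (-1.1)
   = 2.1 + 1.3 − 0.663 − 0.55 = 2.19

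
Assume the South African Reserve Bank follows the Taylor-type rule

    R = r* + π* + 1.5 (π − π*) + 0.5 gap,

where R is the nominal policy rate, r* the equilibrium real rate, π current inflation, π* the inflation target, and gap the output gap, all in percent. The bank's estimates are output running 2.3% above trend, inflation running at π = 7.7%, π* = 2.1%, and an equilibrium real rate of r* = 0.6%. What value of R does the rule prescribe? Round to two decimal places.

12.25%

Output 2.3% above potential → gap = 2.3.
R = 0.6 + 2.1 + 1.5 × (7.7 − 2.1) + 0.5 × 2.3
   = 0.6 + 2.1 + 8.4 + 1.15 = 12.25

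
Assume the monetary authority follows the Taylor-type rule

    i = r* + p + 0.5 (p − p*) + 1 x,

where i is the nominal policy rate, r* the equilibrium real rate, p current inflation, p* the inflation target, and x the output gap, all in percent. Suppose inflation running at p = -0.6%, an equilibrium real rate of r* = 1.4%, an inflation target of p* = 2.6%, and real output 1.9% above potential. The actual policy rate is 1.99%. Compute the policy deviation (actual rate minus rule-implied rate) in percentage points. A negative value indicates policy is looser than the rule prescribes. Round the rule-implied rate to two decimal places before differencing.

0.89 pp

Output 1.9% above potential → x = 1.9.
i = 1.4 + (-0.6) + 0.5 × (-0.6 − 2.6) + 1 × 1.9
   = 1.4 − 0.6 − 1.6 + 1.9 = 1.10
Deviation = 1.99 − 1.10 = 0.89 pp.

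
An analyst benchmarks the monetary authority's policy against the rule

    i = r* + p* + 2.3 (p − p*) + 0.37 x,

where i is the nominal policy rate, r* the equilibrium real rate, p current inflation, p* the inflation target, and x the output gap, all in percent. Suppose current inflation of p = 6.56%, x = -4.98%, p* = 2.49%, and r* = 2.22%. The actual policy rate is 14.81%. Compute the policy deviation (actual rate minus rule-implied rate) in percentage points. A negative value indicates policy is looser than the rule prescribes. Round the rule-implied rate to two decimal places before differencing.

i = 2.22 + 2.49 + 2.3 × (6.56 − 2.49) + 0.37 × (-4.98)
   = 2.22 + 2.49 + 9.361 − 1.8426 = 12.23
Deviation = 14.81 − 12.23 = 2.58 pp.

2.58 pp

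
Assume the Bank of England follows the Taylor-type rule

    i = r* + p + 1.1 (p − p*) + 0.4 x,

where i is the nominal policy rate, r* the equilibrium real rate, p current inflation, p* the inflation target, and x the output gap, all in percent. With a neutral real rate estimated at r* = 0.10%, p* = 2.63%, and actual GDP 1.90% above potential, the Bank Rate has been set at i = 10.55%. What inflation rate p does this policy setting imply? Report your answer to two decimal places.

Output 1.90% above potential → x = 1.90.
Collecting p: i = r* + (1 + 1.1) p − 1.1 p* + 0.4 x
2.1 p = 10.55 − 0.10 + 1.1 × 2.63 − 0.4 × 1.90 = 12.583
p = 12.583 / 2.1 = 5.99

5.99%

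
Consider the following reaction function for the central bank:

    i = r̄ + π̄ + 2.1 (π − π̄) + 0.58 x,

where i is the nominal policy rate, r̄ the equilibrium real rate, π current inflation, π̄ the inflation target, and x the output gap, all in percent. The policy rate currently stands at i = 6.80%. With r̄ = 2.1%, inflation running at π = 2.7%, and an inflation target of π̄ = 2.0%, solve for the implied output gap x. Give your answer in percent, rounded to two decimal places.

2.12%

0.58 x = 6.80 − 2.1 − 2.0 − 2.1 × (2.7 − 2.0) = 1.23
x = 1.23 / 0.58 = 2.12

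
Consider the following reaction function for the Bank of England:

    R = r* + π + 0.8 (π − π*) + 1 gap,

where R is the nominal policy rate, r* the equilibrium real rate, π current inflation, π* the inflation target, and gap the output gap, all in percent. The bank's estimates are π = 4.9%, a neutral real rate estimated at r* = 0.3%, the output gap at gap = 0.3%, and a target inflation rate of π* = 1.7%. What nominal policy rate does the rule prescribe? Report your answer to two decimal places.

8.06%

R = 0.3 + 4.9 + 0.8 × (4.9 − 1.7) + 1 × 0.3
   = 0.3 + 4.9 + 2.56 + 0.3 = 8.06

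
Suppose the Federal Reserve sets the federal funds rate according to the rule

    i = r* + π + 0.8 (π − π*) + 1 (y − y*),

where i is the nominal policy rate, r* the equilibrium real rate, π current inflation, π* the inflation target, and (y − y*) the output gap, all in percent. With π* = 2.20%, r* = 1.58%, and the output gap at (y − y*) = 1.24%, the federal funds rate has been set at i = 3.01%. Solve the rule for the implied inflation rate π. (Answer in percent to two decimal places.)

1.08%

Collecting π: i = r* + (1 + 0.8) π − 0.8 π* + 1 (y − y*)
1.8 π = 3.01 − 1.58 + 0.8 × 2.20 − 1 × 1.24 = 1.95
π = 1.95 / 1.8 = 1.08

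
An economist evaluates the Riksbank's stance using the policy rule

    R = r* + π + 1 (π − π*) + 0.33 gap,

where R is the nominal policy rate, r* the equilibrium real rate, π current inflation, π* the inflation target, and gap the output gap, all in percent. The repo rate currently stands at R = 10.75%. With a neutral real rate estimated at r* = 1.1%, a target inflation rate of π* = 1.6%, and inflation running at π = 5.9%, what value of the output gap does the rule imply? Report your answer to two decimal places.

-1.67%

0.33 gap = 10.75 − 1.1 − 5.9 − 1 × (5.9 − 1.6) = -0.55
gap = -0.55 / 0.33 = -1.67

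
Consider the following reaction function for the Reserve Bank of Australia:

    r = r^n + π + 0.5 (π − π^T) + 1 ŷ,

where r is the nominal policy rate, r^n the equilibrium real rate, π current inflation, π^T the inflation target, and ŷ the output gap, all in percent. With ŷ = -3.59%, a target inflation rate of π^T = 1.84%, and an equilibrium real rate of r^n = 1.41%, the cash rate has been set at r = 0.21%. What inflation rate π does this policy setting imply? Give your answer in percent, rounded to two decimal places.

2.21%

Collecting π: r = r^n + (1 + 0.5) π − 0.5 π^T + 1 ŷ
1.5 π = 0.21 − 1.41 + 0.5 × 1.84 − 1 × (-3.59) = 3.31
π = 3.31 / 1.5 = 2.21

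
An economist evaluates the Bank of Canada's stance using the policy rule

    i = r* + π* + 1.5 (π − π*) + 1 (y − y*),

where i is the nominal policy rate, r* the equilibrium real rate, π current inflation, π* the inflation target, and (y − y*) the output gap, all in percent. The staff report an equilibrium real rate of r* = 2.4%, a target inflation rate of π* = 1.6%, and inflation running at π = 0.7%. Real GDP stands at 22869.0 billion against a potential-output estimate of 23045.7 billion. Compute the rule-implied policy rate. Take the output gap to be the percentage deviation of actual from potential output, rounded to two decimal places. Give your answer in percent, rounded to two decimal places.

Output gap = 100 × (22869.0 − 23045.7) / 23045.7 = -0.77%.
i = 2.40 + 1.60 + 1.5 × (0.70 − 1.60) + 1 × (-0.77)
   = 2.40 + 1.6 − 1.35 − 0.77 = 1.88

1.88%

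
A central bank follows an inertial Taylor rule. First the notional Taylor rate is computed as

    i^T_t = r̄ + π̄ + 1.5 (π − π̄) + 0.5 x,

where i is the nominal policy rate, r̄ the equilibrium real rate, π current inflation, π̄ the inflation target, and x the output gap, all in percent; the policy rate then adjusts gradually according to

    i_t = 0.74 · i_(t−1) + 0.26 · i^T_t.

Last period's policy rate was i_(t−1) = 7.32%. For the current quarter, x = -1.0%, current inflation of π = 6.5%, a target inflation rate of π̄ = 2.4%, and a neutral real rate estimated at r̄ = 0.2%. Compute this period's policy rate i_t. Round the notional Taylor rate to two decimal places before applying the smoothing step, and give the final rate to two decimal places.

7.56%

i^T_t = 0.2 + 2.4 + 1.5 × (6.5 − 2.4) + 0.5 × (-1.0)
   = 0.2 + 2.4 + 6.15 − 0.5 = 8.25
i_t = 0.74 × 7.32 + 0.26 × 8.25 = 5.4168 + 2.145 = 7.56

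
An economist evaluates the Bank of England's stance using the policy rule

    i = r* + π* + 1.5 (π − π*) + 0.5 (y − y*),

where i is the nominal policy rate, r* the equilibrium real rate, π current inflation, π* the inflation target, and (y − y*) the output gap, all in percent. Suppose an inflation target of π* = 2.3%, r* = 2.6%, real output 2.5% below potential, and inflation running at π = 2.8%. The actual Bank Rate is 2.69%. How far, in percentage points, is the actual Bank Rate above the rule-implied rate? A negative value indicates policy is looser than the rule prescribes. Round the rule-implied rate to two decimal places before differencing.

-1.71 pp

Output 2.5% below potential → (y − y*) = -2.5.
i = 2.6 + 2.3 + 1.5 × (2.8 − 2.3) + 0.5 × (-2.5)
   = 2.6 + 2.3 + 0.75 − 1.25 = 4.40
Deviation = 2.69 − 4.40 = -1.71 pp.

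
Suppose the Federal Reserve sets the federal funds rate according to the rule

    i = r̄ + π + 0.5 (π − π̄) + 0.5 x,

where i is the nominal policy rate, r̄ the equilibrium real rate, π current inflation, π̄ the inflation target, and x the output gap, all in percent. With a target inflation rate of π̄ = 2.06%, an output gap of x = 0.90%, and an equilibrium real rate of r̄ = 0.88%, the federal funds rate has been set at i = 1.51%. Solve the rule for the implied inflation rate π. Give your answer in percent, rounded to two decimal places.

0.81%

Collecting π: i = r̄ + (1 + 0.5) π − 0.5 π̄ + 0.5 x
1.5 π = 1.51 − 0.88 + 0.5 × 2.06 − 0.5 × 0.90 = 1.21
π = 1.21 / 1.5 = 0.81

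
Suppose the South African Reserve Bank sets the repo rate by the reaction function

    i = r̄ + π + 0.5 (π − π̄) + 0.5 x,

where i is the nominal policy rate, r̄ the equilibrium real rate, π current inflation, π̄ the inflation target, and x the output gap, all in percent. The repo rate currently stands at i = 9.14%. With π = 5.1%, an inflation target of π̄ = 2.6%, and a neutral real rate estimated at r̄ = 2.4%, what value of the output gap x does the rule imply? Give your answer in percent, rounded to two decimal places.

0.78%

0.5 x = 9.14 − 2.4 − 5.1 − 0.5 × (5.1 − 2.6) = 0.39
x = 0.39 / 0.5 = 0.78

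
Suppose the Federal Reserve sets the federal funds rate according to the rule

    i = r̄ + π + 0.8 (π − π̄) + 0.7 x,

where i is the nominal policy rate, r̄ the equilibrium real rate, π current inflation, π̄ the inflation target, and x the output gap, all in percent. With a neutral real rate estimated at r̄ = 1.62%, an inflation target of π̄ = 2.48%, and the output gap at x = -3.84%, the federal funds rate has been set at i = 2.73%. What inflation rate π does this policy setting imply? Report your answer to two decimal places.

3.21%

Collecting π: i = r̄ + (1 + 0.8) π − 0.8 π̄ + 0.7 x
1.8 π = 2.73 − 1.62 + 0.8 × 2.48 − 0.7 × (-3.84) = 5.782
π = 5.782 / 1.8 = 3.21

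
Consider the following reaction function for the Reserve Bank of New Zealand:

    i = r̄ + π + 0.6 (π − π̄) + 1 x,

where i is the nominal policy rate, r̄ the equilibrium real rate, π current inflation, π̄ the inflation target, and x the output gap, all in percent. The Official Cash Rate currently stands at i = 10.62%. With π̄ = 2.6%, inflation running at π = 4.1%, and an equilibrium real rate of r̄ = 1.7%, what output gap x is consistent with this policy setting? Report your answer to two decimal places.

1 x = 10.62 − 1.7 − 4.1 − 0.6 × (4.1 − 2.6) = 3.92
x = 3.92 / 1 = 3.92

3.92%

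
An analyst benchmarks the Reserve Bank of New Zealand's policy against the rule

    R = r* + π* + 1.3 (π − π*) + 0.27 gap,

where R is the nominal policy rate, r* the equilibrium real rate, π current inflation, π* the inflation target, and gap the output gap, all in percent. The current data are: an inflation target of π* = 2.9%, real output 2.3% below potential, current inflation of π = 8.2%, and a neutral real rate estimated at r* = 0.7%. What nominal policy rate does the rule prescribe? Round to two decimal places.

Output 2.3% below potential → gap = -2.3.
R = 0.7 + 2.9 + 1.3 × (8.2 − 2.9) + 0.27 × (-2.3)
   = 0.7 + 2.9 + 6.89 − 0.621 = 9.87

9.87%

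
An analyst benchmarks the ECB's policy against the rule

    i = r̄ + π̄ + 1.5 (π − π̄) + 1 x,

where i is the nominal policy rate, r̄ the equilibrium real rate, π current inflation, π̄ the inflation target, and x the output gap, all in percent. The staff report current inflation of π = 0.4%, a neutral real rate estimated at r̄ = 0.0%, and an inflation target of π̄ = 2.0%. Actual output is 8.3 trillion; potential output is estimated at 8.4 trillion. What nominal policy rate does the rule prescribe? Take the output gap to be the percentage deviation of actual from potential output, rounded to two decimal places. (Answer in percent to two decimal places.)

-1.59%

Output gap = 100 × (8.3 − 8.4) / 8.4 = -1.19%.
i = 0.00 + 2.00 + 1.5 × (0.40 − 2.00) + 1 × (-1.19)
   = 0.00 + 2 − 2.4 − 1.19 = -1.59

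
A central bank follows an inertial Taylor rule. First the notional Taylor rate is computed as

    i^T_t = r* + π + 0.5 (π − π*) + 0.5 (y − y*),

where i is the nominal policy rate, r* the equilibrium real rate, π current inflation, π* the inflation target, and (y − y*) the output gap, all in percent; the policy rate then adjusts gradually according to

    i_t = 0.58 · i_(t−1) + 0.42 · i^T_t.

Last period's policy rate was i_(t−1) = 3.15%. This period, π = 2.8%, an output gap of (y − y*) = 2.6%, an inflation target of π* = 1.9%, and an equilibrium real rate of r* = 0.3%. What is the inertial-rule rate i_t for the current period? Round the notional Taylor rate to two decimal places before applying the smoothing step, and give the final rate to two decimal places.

i^T_t = 0.3 + 2.8 + 0.5 × (2.8 − 1.9) + 0.5 × 2.6
   = 0.3 + 2.8 + 0.45 + 1.3 = 4.85
i_t = 0.58 × 3.15 + 0.42 × 4.85 = 1.827 + 2.037 = 3.86

3.86%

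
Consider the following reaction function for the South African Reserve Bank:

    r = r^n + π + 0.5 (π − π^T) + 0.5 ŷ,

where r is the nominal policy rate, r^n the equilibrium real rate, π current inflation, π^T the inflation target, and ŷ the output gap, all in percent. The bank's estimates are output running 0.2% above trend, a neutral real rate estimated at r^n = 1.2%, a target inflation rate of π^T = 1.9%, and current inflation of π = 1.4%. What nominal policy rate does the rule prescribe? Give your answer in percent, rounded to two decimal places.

Output 0.2% above potential → ŷ = 0.2.
r = 1.2 + 1.4 + 0.5 × (1.4 − 1.9) + 0.5 × 0.2
   = 1.2 + 1.4 − 0.25 + 0.1 = 2.45

2.45%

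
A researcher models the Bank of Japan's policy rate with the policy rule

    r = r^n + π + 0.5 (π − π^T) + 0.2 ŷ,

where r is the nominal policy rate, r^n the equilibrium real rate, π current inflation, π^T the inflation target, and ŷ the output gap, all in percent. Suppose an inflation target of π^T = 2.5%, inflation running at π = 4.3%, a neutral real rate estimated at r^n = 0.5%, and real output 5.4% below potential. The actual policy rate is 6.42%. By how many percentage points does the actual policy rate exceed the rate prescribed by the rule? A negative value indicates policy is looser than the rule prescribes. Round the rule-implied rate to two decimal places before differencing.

Output 5.4% below potential → ŷ = -5.4.
r = 0.5 + 4.3 + 0.5 × (4.3 − 2.5) + 0.2 × (-5.4)
   = 0.5 + 4.3 + 0.9 − 1.08 = 4.62
Deviation = 6.42 − 4.62 = 1.80 pp.

1.80 pp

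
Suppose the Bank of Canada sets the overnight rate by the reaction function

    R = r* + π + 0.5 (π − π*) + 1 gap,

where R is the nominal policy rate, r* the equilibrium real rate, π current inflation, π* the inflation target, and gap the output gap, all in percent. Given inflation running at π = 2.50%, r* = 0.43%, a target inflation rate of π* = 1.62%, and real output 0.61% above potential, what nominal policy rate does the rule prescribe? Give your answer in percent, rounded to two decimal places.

Output 0.61% above potential → gap = 0.61.
R = 0.43 + 2.50 + 0.5 × (2.50 − 1.62) + 1 × 0.61
   = 0.43 + 2.5 + 0.44 + 0.61 = 3.98

3.98%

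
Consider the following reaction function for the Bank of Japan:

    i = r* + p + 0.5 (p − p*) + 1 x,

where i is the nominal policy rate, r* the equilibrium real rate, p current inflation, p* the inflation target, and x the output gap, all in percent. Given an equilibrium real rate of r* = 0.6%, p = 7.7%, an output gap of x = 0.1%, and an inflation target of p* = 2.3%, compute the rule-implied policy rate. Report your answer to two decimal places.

i = 0.6 + 7.7 + 0.5 × (7.7 − 2.3) + 1 × 0.1
   = 0.6 + 7.7 + 2.7 + 0.1 = 11.10

11.10%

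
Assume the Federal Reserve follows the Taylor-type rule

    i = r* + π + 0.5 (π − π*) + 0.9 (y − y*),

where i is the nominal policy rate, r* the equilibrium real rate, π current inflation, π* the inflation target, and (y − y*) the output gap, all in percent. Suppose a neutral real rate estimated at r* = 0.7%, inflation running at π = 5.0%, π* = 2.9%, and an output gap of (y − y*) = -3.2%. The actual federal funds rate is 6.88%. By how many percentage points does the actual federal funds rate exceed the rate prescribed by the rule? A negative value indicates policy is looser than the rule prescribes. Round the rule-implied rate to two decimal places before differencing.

3.01 pp

i = 0.7 + 5.0 + 0.5 × (5.0 − 2.9) + 0.9 × (-3.2)
   = 0.7 + 5 + 1.05 − 2.88 = 3.87
Deviation = 6.88 − 3.87 = 3.01 pp.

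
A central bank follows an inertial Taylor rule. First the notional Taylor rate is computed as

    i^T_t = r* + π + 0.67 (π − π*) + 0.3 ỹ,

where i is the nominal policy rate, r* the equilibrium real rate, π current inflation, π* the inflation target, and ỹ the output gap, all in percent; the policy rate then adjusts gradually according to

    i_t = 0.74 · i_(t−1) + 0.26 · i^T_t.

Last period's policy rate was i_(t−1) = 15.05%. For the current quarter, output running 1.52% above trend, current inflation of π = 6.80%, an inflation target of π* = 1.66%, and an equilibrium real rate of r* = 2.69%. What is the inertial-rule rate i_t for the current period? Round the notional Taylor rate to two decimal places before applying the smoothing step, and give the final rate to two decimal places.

Output 1.52% above potential → ỹ = 1.52.
i^T_t = 2.69 + 6.80 + 0.67 × (6.80 − 1.66) + 0.3 × 1.52
   = 2.69 + 6.8 + 3.4438 + 0.456 = 13.39
i_t = 0.74 × 15.05 + 0.26 × 13.39 = 11.137 + 3.4814 = 14.62

14.62%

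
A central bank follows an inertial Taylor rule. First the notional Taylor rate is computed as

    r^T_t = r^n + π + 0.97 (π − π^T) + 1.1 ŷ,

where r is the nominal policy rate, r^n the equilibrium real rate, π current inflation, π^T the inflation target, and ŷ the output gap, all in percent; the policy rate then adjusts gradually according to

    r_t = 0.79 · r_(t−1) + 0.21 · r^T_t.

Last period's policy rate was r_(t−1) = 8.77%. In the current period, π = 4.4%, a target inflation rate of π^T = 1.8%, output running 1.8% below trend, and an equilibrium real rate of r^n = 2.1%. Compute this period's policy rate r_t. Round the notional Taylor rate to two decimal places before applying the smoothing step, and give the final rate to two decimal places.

8.41%

Output 1.8% below potential → ŷ = -1.8.
r^T_t = 2.1 + 4.4 + 0.97 × (4.4 − 1.8) + 1.1 × (-1.8)
   = 2.1 + 4.4 + 2.522 − 1.98 = 7.04
r_t = 0.79 × 8.77 + 0.21 × 7.04 = 6.9283 + 1.4784 = 8.41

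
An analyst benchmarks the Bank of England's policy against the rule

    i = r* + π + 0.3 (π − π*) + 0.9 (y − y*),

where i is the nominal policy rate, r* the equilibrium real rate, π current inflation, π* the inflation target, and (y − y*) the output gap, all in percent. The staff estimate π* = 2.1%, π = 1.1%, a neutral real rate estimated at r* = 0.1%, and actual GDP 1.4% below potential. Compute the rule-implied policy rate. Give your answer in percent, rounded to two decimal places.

-0.36%

Output 1.4% below potential → (y − y*) = -1.4.
i = 0.1 + 1.1 + 0.3 × (1.1 − 2.1) + 0.9 × (-1.4)
   = 0.1 + 1.1 − 0.3 − 1.26 = -0.36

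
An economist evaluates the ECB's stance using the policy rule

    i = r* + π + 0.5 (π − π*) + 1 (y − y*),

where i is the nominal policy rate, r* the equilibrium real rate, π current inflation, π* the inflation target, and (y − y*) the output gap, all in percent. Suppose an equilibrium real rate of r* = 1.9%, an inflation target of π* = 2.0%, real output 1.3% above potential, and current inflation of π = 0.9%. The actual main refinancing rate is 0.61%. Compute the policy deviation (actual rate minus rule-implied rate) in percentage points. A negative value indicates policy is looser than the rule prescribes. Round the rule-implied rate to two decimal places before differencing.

Output 1.3% above potential → (y − y*) = 1.3.
i = 1.9 + 0.9 + 0.5 × (0.9 − 2.0) + 1 × 1.3
   = 1.9 + 0.9 − 0.55 + 1.3 = 3.55
Deviation = 0.61 − 3.55 = -2.94 pp.

-2.94 pp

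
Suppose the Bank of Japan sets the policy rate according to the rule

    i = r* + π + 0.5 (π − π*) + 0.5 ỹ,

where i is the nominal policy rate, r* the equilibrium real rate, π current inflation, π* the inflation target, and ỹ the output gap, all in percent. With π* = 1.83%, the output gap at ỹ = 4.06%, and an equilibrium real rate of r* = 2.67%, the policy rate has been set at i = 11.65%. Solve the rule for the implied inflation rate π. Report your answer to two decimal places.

5.24%

Collecting π: i = r* + (1 + 0.5) π − 0.5 π* + 0.5 ỹ
1.5 π = 11.65 − 2.67 + 0.5 × 1.83 − 0.5 × 4.06 = 7.865
π = 7.865 / 1.5 = 5.24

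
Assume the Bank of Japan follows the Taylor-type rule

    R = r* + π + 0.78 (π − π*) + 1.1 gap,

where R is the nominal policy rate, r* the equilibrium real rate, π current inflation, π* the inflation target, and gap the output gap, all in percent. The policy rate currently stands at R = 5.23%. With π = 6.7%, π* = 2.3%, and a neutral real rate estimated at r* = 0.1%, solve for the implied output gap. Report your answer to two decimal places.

-4.55%

1.1 gap = 5.23 − 0.1 − 6.7 − 0.78 × (6.7 − 2.3) = -5.002
gap = -5.002 / 1.1 = -4.55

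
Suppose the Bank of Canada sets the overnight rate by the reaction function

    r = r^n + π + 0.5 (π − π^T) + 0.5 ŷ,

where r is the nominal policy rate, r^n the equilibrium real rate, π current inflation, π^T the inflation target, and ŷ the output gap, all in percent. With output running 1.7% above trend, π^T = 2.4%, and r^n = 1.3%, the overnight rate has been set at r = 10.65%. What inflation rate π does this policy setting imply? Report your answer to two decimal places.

6.47%

Output 1.7% above potential → ŷ = 1.7.
Collecting π: r = r^n + (1 + 0.5) π − 0.5 π^T + 0.5 ŷ
1.5 π = 10.65 − 1.3 + 0.5 × 2.4 − 0.5 × 1.7 = 9.7
π = 9.7 / 1.5 = 6.47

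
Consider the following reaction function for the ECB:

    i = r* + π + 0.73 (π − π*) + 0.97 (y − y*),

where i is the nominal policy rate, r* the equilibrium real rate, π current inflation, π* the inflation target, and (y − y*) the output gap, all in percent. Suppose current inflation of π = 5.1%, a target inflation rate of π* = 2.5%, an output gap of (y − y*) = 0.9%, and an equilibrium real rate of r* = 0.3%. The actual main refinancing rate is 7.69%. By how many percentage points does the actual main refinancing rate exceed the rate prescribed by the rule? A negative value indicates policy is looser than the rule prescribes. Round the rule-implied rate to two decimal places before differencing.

-0.48 pp

i = 0.3 + 5.1 + 0.73 × (5.1 − 2.5) + 0.97 × 0.9
   = 0.3 + 5.1 + 1.898 + 0.873 = 8.17
Deviation = 7.69 − 8.17 = -0.48 pp.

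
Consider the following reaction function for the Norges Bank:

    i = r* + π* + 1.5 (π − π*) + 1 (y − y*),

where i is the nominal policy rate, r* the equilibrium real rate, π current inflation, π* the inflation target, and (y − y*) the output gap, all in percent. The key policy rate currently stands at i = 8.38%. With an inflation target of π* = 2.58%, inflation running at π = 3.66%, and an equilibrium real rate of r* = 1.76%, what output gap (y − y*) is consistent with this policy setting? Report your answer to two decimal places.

2.42%

1 (y − y*) = 8.38 − 1.76 − 2.58 − 1.5 × (3.66 − 2.58) = 2.42
(y − y*) = 2.42 / 1 = 2.42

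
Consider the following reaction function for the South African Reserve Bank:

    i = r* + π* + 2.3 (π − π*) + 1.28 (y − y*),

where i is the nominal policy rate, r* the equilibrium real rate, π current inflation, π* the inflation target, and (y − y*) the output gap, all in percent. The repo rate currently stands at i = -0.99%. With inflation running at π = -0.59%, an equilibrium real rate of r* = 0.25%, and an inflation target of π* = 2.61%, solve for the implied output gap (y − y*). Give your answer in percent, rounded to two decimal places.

1.28 (y − y*) = -0.99 − 0.25 − 2.61 − 2.3 × ((-0.59) − 2.61) = 3.51
(y − y*) = 3.51 / 1.28 = 2.74

2.74%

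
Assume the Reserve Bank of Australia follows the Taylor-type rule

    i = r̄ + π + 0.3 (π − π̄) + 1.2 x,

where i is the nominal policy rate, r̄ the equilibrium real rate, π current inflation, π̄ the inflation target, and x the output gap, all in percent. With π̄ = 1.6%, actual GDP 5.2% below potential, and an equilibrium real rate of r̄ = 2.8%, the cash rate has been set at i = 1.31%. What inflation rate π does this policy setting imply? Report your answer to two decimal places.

Output 5.2% below potential → x = -5.2.
Collecting π: i = r̄ + (1 + 0.3) π − 0.3 π̄ + 1.2 x
1.3 π = 1.31 − 2.8 + 0.3 × 1.6 − 1.2 × (-5.2) = 5.23
π = 5.23 / 1.3 = 4.02

4.02%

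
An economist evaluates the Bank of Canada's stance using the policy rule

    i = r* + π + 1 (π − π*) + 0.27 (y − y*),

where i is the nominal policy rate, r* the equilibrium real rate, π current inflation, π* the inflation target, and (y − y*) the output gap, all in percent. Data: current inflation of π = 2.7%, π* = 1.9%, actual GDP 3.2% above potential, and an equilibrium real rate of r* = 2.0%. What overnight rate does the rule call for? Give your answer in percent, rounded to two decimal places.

6.36%

Output 3.2% above potential → (y − y*) = 3.2.
i = 2.0 + 2.7 + 1 × (2.7 − 1.9) + 0.27 × 3.2
   = 2.0 + 2.7 + 0.8 + 0.864 = 6.36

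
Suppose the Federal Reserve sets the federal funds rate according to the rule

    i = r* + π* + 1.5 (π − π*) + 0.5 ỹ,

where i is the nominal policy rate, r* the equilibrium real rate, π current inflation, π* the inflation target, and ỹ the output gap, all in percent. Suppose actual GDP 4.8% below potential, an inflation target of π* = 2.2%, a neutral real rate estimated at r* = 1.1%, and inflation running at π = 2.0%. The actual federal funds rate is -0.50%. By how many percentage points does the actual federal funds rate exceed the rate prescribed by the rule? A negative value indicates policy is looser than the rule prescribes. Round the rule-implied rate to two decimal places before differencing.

Output 4.8% below potential → ỹ = -4.8.
i = 1.1 + 2.2 + 1.5 × (2.0 − 2.2) + 0.5 × (-4.8)
   = 1.1 + 2.2 − 0.3 − 2.4 = 0.60
Deviation = -0.50 − 0.60 = -1.10 pp.

-1.10 pp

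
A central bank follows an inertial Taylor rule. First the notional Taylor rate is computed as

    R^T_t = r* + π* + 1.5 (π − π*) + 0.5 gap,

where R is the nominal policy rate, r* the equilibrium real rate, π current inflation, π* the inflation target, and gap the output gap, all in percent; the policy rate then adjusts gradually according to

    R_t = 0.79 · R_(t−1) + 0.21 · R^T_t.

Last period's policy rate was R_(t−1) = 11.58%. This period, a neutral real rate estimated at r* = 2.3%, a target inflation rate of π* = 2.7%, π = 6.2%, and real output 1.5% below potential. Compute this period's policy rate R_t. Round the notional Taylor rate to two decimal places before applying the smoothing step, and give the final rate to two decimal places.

11.14%

Output 1.5% below potential → gap = -1.5.
R^T_t = 2.3 + 2.7 + 1.5 × (6.2 − 2.7) + 0.5 × (-1.5)
   = 2.3 + 2.7 + 5.25 − 0.75 = 9.50
R_t = 0.79 × 11.58 + 0.21 × 9.50 = 9.1482 + 1.995 = 11.14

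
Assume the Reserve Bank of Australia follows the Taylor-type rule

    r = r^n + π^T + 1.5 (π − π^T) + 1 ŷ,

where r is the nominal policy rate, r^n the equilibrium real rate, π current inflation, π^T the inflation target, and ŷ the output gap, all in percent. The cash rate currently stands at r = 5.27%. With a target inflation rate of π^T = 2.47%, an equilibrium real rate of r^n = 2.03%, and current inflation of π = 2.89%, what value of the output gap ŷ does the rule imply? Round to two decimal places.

0.14%

1 ŷ = 5.27 − 2.03 − 2.47 − 1.5 × (2.89 − 2.47) = 0.14
ŷ = 0.14 / 1 = 0.14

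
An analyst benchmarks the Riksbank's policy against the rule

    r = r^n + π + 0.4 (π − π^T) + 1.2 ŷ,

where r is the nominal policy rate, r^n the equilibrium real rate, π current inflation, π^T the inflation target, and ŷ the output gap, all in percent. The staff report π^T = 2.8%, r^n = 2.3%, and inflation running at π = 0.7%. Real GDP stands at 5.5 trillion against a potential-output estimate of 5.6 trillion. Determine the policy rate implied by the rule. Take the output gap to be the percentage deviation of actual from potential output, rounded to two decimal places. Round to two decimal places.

0.01%

Output gap = 100 × (5.5 − 5.6) / 5.6 = -1.79%.
r = 2.30 + 0.70 + 0.4 × (0.70 − 2.80) + 1.2 × (-1.79)
   = 2.30 + 0.7 − 0.84 − 2.148 = 0.01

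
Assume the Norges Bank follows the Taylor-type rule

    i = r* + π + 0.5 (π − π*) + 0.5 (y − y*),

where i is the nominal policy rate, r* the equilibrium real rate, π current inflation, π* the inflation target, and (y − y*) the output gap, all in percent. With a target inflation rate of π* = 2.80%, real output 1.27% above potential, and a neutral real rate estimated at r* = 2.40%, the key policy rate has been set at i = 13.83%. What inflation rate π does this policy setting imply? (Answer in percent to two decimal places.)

8.13%

Output 1.27% above potential → (y − y*) = 1.27.
Collecting π: i = r* + (1 + 0.5) π − 0.5 π* + 0.5 (y − y*)
1.5 π = 13.83 − 2.40 + 0.5 × 2.80 − 0.5 × 1.27 = 12.195
π = 12.195 / 1.5 = 8.13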